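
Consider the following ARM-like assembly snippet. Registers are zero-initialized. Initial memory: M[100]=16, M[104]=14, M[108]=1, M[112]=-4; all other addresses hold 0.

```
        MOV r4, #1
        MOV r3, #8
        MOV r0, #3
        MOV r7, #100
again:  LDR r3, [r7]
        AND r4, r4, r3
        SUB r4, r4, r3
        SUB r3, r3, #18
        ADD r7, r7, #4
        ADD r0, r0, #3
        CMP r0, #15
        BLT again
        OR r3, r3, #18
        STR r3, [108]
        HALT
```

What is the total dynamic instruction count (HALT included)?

r4=1
r3=8
r0=3
r7=100
r3=M[100]=16
r4=1&16=0
r4=0-16=-16
r3=16-18=-2
r7=100+4=104
r0=3+3=6
CMP r0, #15  (cmp 6,15)
BLT again: taken
r3=M[104]=14
r4=(-16)&14=0
r4=0-14=-14
r3=14-18=-4
r7=104+4=108
r0=6+3=9
CMP r0, #15  (cmp 9,15)
BLT again: taken
r3=M[108]=1
r4=(-14)&1=0
r4=0-1=-1
r3=1-18=-17
r7=108+4=112
r0=9+3=12
CMP r0, #15  (cmp 12,15)
BLT again: taken
r3=M[112]=-4
r4=(-1)&(-4)=-4
r4=(-4)-(-4)=0
r3=(-4)-18=-22
r7=112+4=116
r0=12+3=15
CMP r0, #15  (cmp 15,15)
BLT again: not taken
r3=(-22)|18=-6
STR r3, [108] → M[108]=-6
halt.
Total executed instructions: 39.

39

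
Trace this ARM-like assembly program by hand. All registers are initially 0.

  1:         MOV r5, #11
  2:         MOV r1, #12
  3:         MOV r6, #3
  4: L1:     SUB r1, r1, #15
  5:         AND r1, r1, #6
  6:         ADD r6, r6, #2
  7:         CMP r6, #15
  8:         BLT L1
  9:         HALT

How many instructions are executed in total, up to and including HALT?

after MOV r5, #11: r5=11
after MOV r1, #12: r1=12
after MOV r6, #3: r6=3
after SUB r1, r1, #15: r1=12-15=-3
after AND r1, r1, #6: r1=(-3)&6=4
after ADD r6, r6, #2: r6=3+2=5
CMP r6, #15  (cmp 5,15)
BLT L1: taken
after SUB r1, r1, #15: r1=4-15=-11
after AND r1, r1, #6: r1=(-11)&6=4
after ADD r6, r6, #2: r6=5+2=7
CMP r6, #15  (cmp 7,15)
BLT L1: taken
after SUB r1, r1, #15: r1=4-15=-11
after AND r1, r1, #6: r1=(-11)&6=4
after ADD r6, r6, #2: r6=7+2=9
CMP r6, #15  (cmp 9,15)
BLT L1: taken
after SUB r1, r1, #15: r1=4-15=-11
after AND r1, r1, #6: r1=(-11)&6=4
after ADD r6, r6, #2: r6=9+2=11
CMP r6, #15  (cmp 11,15)
BLT L1: taken
after SUB r1, r1, #15: r1=4-15=-11
after AND r1, r1, #6: r1=(-11)&6=4
after ADD r6, r6, #2: r6=11+2=13
CMP r6, #15  (cmp 13,15)
BLT L1: taken
after SUB r1, r1, #15: r1=4-15=-11
after AND r1, r1, #6: r1=(-11)&6=4
after ADD r6, r6, #2: r6=13+2=15
CMP r6, #15  (cmp 15,15)
BLT L1: not taken
halt.
Total executed instructions: 34.

34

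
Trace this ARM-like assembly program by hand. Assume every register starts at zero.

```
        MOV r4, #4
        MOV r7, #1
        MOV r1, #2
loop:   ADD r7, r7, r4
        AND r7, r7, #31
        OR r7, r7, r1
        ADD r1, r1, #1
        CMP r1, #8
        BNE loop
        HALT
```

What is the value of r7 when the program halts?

after MOV r4, #4: r4=4
after MOV r7, #1: r7=1
after MOV r1, #2: r1=2
after ADD r7, r7, r4: r7=1+4=5
after AND r7, r7, #31: r7=5&31=5
after OR r7, r7, r1: r7=5|2=7
after ADD r1, r1, #1: r1=2+1=3
CMP r1, #8  (cmp 3,8)
BNE loop: taken
after ADD r7, r7, r4: r7=7+4=11
after AND r7, r7, #31: r7=11&31=11
after OR r7, r7, r1: r7=11|3=11
after ADD r1, r1, #1: r1=3+1=4
CMP r1, #8  (cmp 4,8)
BNE loop: taken
after ADD r7, r7, r4: r7=11+4=15
after AND r7, r7, #31: r7=15&31=15
after OR r7, r7, r1: r7=15|4=15
after ADD r1, r1, #1: r1=4+1=5
CMP r1, #8  (cmp 5,8)
BNE loop: taken
after ADD r7, r7, r4: r7=15+4=19
after AND r7, r7, #31: r7=19&31=19
after OR r7, r7, r1: r7=19|5=23
after ADD r1, r1, #1: r1=5+1=6
CMP r1, #8  (cmp 6,8)
BNE loop: taken
after ADD r7, r7, r4: r7=23+4=27
after AND r7, r7, #31: r7=27&31=27
after OR r7, r7, r1: r7=27|6=31
after ADD r1, r1, #1: r1=6+1=7
CMP r1, #8  (cmp 7,8)
BNE loop: taken
after ADD r7, r7, r4: r7=31+4=35
after AND r7, r7, #31: r7=35&31=3
after OR r7, r7, r1: r7=3|7=7
after ADD r1, r1, #1: r1=7+1=8
CMP r1, #8  (cmp 8,8)
BNE loop: not taken
halt.

7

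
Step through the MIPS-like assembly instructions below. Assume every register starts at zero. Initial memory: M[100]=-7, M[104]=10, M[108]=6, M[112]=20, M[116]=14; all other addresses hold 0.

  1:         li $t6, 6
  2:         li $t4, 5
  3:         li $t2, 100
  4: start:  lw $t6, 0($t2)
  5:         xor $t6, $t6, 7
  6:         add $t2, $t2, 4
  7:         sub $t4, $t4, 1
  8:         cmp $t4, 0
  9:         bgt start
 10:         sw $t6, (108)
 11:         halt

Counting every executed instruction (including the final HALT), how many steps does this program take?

35

$t6=6
$t4=5
$t2=100
$t6=M[100]=-7
$t6=(-7)^7=-2
$t2=100+4=104
$t4=5-1=4
cmp $t4, 0  (cmp 4,0)
bgt start: taken
$t6=M[104]=10
$t6=10^7=13
$t2=104+4=108
$t4=4-1=3
cmp $t4, 0  (cmp 3,0)
bgt start: taken
$t6=M[108]=6
$t6=6^7=1
$t2=108+4=112
$t4=3-1=2
cmp $t4, 0  (cmp 2,0)
bgt start: taken
$t6=M[112]=20
$t6=20^7=19
$t2=112+4=116
$t4=2-1=1
cmp $t4, 0  (cmp 1,0)
bgt start: taken
$t6=M[116]=14
$t6=14^7=9
$t2=116+4=120
$t4=1-1=0
cmp $t4, 0  (cmp 0,0)
bgt start: not taken
sw $t6, (108) → M[108]=9
halt.
Total executed instructions: 35.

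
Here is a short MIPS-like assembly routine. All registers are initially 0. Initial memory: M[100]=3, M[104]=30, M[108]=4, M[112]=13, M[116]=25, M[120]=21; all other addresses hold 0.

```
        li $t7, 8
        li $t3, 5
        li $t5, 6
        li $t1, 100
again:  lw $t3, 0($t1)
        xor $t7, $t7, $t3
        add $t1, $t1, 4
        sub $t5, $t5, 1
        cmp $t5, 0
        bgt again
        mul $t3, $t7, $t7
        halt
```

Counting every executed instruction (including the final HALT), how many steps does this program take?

42

$t7=8
$t3=5
$t5=6
$t1=100
$t3=M[100]=3
$t7=8^3=11
$t1=100+4=104
$t5=6-1=5
cmp $t5, 0  (cmp 5,0)
bgt again: taken
$t3=M[104]=30
$t7=11^30=21
$t1=104+4=108
$t5=5-1=4
cmp $t5, 0  (cmp 4,0)
bgt again: taken
$t3=M[108]=4
$t7=21^4=17
$t1=108+4=112
$t5=4-1=3
cmp $t5, 0  (cmp 3,0)
bgt again: taken
$t3=M[112]=13
$t7=17^13=28
$t1=112+4=116
$t5=3-1=2
cmp $t5, 0  (cmp 2,0)
bgt again: taken
$t3=M[116]=25
$t7=28^25=5
$t1=116+4=120
$t5=2-1=1
cmp $t5, 0  (cmp 1,0)
bgt again: taken
$t3=M[120]=21
$t7=5^21=16
$t1=120+4=124
$t5=1-1=0
cmp $t5, 0  (cmp 0,0)
bgt again: not taken
$t3=16*16=256
halt.
Total executed instructions: 42.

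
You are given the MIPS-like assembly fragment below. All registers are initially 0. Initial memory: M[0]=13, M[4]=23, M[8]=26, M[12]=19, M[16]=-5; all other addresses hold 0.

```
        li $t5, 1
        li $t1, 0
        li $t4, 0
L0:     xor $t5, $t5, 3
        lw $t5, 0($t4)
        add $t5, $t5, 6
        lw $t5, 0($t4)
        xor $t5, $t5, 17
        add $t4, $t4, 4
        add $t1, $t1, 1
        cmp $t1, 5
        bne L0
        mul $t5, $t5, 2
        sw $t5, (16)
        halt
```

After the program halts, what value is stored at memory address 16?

$t5=1
$t1=0
$t4=0
$t5=1^3=2
$t5=M[0]=13
$t5=13+6=19
$t5=M[0]=13
$t5=13^17=28
$t4=0+4=4
$t1=0+1=1
cmp $t1, 5  (cmp 1,5)
bne L0: taken
$t5=28^3=31
$t5=M[4]=23
$t5=23+6=29
$t5=M[4]=23
$t5=23^17=6
$t4=4+4=8
$t1=1+1=2
cmp $t1, 5  (cmp 2,5)
bne L0: taken
$t5=6^3=5
$t5=M[8]=26
$t5=26+6=32
$t5=M[8]=26
$t5=26^17=11
$t4=8+4=12
$t1=2+1=3
cmp $t1, 5  (cmp 3,5)
bne L0: taken
$t5=11^3=8
$t5=M[12]=19
$t5=19+6=25
$t5=M[12]=19
$t5=19^17=2
$t4=12+4=16
$t1=3+1=4
cmp $t1, 5  (cmp 4,5)
bne L0: taken
$t5=2^3=1
$t5=M[16]=-5
$t5=(-5)+6=1
$t5=M[16]=-5
$t5=(-5)^17=-22
$t4=16+4=20
$t1=4+1=5
cmp $t1, 5  (cmp 5,5)
bne L0: not taken
$t5=(-22)*2=-44
sw $t5, (16) → M[16]=-44
halt.

-44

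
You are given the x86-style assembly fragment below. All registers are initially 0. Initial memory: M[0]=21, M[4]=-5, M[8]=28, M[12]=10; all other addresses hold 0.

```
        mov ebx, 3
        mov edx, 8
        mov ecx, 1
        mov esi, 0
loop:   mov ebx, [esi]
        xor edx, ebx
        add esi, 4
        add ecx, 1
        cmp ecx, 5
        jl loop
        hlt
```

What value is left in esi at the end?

16

mov ebx, 3 → ebx=3
mov edx, 8 → edx=8
mov ecx, 1 → ecx=1
mov esi, 0 → esi=0
mov ebx, [esi] → ebx=M[0]=21
xor edx, ebx → edx=8^21=29
add esi, 4 → esi=0+4=4
add ecx, 1 → ecx=1+1=2
cmp ecx, 5  (cmp 2,5)
jl loop: taken
mov ebx, [esi] → ebx=M[4]=-5
xor edx, ebx → edx=29^(-5)=-26
add esi, 4 → esi=4+4=8
add ecx, 1 → ecx=2+1=3
cmp ecx, 5  (cmp 3,5)
jl loop: taken
mov ebx, [esi] → ebx=M[8]=28
xor edx, ebx → edx=(-26)^28=-6
add esi, 4 → esi=8+4=12
add ecx, 1 → ecx=3+1=4
cmp ecx, 5  (cmp 4,5)
jl loop: taken
mov ebx, [esi] → ebx=M[12]=10
xor edx, ebx → edx=(-6)^10=-16
add esi, 4 → esi=12+4=16
add ecx, 1 → ecx=4+1=5
cmp ecx, 5  (cmp 5,5)
jl loop: not taken
halt.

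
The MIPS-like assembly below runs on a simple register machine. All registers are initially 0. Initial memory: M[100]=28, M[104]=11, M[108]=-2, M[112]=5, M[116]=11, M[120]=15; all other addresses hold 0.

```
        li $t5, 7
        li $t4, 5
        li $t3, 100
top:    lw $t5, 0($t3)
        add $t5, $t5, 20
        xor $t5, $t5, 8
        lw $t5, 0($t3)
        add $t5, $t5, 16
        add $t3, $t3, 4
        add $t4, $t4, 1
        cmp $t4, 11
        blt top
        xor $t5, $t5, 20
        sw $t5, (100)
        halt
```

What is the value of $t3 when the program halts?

$t5=7
$t4=5
$t3=100
$t5=M[100]=28
$t5=28+20=48
$t5=48^8=56
$t5=M[100]=28
$t5=28+16=44
$t3=100+4=104
$t4=5+1=6
cmp $t4, 11  (cmp 6,11)
blt top: taken
$t5=M[104]=11
$t5=11+20=31
$t5=31^8=23
$t5=M[104]=11
$t5=11+16=27
$t3=104+4=108
$t4=6+1=7
cmp $t4, 11  (cmp 7,11)
blt top: taken
$t5=M[108]=-2
$t5=(-2)+20=18
$t5=18^8=26
$t5=M[108]=-2
$t5=(-2)+16=14
$t3=108+4=112
$t4=7+1=8
cmp $t4, 11  (cmp 8,11)
blt top: taken
$t5=M[112]=5
$t5=5+20=25
$t5=25^8=17
$t5=M[112]=5
$t5=5+16=21
$t3=112+4=116
$t4=8+1=9
cmp $t4, 11  (cmp 9,11)
blt top: taken
$t5=M[116]=11
$t5=11+20=31
$t5=31^8=23
$t5=M[116]=11
$t5=11+16=27
$t3=116+4=120
$t4=9+1=10
cmp $t4, 11  (cmp 10,11)
blt top: taken
$t5=M[120]=15
$t5=15+20=35
$t5=35^8=43
$t5=M[120]=15
$t5=15+16=31
$t3=120+4=124
$t4=10+1=11
cmp $t4, 11  (cmp 11,11)
blt top: not taken
$t5=31^20=11
sw $t5, (100) → M[100]=11
halt.

124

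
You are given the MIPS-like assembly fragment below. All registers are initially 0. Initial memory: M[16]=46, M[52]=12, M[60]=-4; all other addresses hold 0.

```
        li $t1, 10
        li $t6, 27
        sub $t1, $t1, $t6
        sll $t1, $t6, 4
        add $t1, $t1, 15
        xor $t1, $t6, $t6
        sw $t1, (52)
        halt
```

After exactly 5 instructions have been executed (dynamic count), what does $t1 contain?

447

after li $t1, 10: $t1=10
after li $t6, 27: $t6=27
after sub $t1, $t1, $t6: $t1=10-27=-17
after sll $t1, $t6, 4: $t1=27<<4=432
after add $t1, $t1, 15: $t1=432+15=447
After step 5: $t1 = 447.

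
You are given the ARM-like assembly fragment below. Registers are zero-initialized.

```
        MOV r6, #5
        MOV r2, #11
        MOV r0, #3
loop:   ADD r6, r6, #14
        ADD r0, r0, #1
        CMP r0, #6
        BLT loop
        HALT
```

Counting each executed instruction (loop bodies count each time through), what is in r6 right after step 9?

33

r6=5
r2=11
r0=3
r6=5+14=19
r0=3+1=4
CMP r0, #6  (cmp 4,6)
BLT loop: taken
r6=19+14=33
r0=4+1=5
After step 9: r6 = 33.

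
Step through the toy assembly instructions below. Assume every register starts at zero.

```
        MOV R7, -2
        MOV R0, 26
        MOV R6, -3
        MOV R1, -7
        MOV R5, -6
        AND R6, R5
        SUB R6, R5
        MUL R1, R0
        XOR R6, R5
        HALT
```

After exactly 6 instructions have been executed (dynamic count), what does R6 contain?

-8

MOV R7, -2 → R7=-2
MOV R0, 26 → R0=26
MOV R6, -3 → R6=-3
MOV R1, -7 → R1=-7
MOV R5, -6 → R5=-6
AND R6, R5 → R6=(-3)&(-6)=-8
After step 6: R6 = -8.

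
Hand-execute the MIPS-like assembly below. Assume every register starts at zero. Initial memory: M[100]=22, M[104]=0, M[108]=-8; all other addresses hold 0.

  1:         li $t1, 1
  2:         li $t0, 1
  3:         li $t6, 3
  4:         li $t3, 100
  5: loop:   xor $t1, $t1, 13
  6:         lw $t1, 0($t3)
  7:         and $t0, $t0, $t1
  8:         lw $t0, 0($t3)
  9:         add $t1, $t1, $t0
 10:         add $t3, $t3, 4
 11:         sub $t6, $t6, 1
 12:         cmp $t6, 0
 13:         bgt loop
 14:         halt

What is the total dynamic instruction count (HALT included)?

after li $t1, 1: $t1=1
after li $t0, 1: $t0=1
after li $t6, 3: $t6=3
after li $t3, 100: $t3=100
after xor $t1, $t1, 13: $t1=1^13=12
after lw $t1, 0($t3): $t1=M[100]=22
after and $t0, $t0, $t1: $t0=1&22=0
after lw $t0, 0($t3): $t0=M[100]=22
after add $t1, $t1, $t0: $t1=22+22=44
after add $t3, $t3, 4: $t3=100+4=104
after sub $t6, $t6, 1: $t6=3-1=2
cmp $t6, 0  (cmp 2,0)
bgt loop: taken
after xor $t1, $t1, 13: $t1=44^13=33
after lw $t1, 0($t3): $t1=M[104]=0
after and $t0, $t0, $t1: $t0=22&0=0
after lw $t0, 0($t3): $t0=M[104]=0
after add $t1, $t1, $t0: $t1=0+0=0
after add $t3, $t3, 4: $t3=104+4=108
after sub $t6, $t6, 1: $t6=2-1=1
cmp $t6, 0  (cmp 1,0)
bgt loop: taken
after xor $t1, $t1, 13: $t1=0^13=13
after lw $t1, 0($t3): $t1=M[108]=-8
after and $t0, $t0, $t1: $t0=0&(-8)=0
after lw $t0, 0($t3): $t0=M[108]=-8
after add $t1, $t1, $t0: $t1=(-8)+(-8)=-16
after add $t3, $t3, 4: $t3=108+4=112
after sub $t6, $t6, 1: $t6=1-1=0
cmp $t6, 0  (cmp 0,0)
bgt loop: not taken
halt.
Total executed instructions: 32.

32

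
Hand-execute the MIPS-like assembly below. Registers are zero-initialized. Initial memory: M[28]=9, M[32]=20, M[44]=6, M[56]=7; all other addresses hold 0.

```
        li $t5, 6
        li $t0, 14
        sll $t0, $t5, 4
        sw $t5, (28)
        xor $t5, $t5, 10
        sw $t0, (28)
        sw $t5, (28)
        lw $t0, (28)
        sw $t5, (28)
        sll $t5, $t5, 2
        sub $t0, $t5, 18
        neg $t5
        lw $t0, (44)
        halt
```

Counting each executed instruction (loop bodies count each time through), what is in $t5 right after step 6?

12

li $t5, 6 → $t5=6
li $t0, 14 → $t0=14
sll $t0, $t5, 4 → $t0=6<<4=96
sw $t5, (28) → M[28]=6
xor $t5, $t5, 10 → $t5=6^10=12
sw $t0, (28) → M[28]=96
After step 6: $t5 = 12.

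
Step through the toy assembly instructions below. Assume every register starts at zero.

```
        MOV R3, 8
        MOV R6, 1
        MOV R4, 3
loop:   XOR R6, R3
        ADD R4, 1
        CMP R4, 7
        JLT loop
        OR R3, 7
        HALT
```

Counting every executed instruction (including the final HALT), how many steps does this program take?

21

MOV R3, 8 → R3=8
MOV R6, 1 → R6=1
MOV R4, 3 → R4=3
XOR R6, R3 → R6=1^8=9
ADD R4, 1 → R4=3+1=4
CMP R4, 7  (cmp 4,7)
JLT loop: taken
XOR R6, R3 → R6=9^8=1
ADD R4, 1 → R4=4+1=5
CMP R4, 7  (cmp 5,7)
JLT loop: taken
XOR R6, R3 → R6=1^8=9
ADD R4, 1 → R4=5+1=6
CMP R4, 7  (cmp 6,7)
JLT loop: taken
XOR R6, R3 → R6=9^8=1
ADD R4, 1 → R4=6+1=7
CMP R4, 7  (cmp 7,7)
JLT loop: not taken
OR R3, 7 → R3=8|7=15
halt.
Total executed instructions: 21.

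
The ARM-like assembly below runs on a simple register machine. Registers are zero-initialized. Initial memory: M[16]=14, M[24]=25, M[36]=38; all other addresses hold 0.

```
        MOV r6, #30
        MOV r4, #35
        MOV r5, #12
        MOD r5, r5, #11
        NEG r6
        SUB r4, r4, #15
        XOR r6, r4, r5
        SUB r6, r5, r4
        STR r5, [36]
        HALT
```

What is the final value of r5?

after MOV r6, #30: r6=30
after MOV r4, #35: r4=35
after MOV r5, #12: r5=12
after MOD r5, r5, #11: r5=12%11=1
after NEG r6: r6=-(30)=-30
after SUB r4, r4, #15: r4=35-15=20
after XOR r6, r4, r5: r6=20^1=21
after SUB r6, r5, r4: r6=1-20=-19
STR r5, [36] → M[36]=1
halt.

1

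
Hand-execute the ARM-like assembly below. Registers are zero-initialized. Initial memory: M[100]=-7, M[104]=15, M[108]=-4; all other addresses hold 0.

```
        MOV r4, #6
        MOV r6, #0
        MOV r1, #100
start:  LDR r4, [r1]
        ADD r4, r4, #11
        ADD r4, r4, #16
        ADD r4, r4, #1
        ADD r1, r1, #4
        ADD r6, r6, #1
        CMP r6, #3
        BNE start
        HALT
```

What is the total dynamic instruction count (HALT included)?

MOV r4, #6 → r4=6
MOV r6, #0 → r6=0
MOV r1, #100 → r1=100
LDR r4, [r1] → r4=M[100]=-7
ADD r4, r4, #11 → r4=(-7)+11=4
ADD r4, r4, #16 → r4=4+16=20
ADD r4, r4, #1 → r4=20+1=21
ADD r1, r1, #4 → r1=100+4=104
ADD r6, r6, #1 → r6=0+1=1
CMP r6, #3  (cmp 1,3)
BNE start: taken
LDR r4, [r1] → r4=M[104]=15
ADD r4, r4, #11 → r4=15+11=26
ADD r4, r4, #16 → r4=26+16=42
ADD r4, r4, #1 → r4=42+1=43
ADD r1, r1, #4 → r1=104+4=108
ADD r6, r6, #1 → r6=1+1=2
CMP r6, #3  (cmp 2,3)
BNE start: taken
LDR r4, [r1] → r4=M[108]=-4
ADD r4, r4, #11 → r4=(-4)+11=7
ADD r4, r4, #16 → r4=7+16=23
ADD r4, r4, #1 → r4=23+1=24
ADD r1, r1, #4 → r1=108+4=112
ADD r6, r6, #1 → r6=2+1=3
CMP r6, #3  (cmp 3,3)
BNE start: not taken
halt.
Total executed instructions: 28.

28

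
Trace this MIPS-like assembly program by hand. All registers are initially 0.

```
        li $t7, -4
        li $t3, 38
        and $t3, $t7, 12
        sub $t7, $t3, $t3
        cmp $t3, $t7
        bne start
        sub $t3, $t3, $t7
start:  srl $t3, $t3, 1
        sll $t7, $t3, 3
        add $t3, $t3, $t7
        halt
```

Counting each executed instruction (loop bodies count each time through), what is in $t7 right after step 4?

0

$t7=-4
$t3=38
$t3=(-4)&12=12
$t7=12-12=0
After step 4: $t7 = 0.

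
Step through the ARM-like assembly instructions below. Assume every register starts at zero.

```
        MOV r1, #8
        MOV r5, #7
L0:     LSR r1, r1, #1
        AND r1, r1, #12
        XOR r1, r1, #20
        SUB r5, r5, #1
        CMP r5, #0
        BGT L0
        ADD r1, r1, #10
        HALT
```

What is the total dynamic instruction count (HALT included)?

r1=8
r5=7
r1=8>>1=4
r1=4&12=4
r1=4^20=16
r5=7-1=6
CMP r5, #0  (cmp 6,0)
BGT L0: taken
r1=16>>1=8
r1=8&12=8
r1=8^20=28
r5=6-1=5
CMP r5, #0  (cmp 5,0)
BGT L0: taken
r1=28>>1=14
r1=14&12=12
r1=12^20=24
r5=5-1=4
CMP r5, #0  (cmp 4,0)
BGT L0: taken
r1=24>>1=12
r1=12&12=12
r1=12^20=24
r5=4-1=3
CMP r5, #0  (cmp 3,0)
BGT L0: taken
r1=24>>1=12
r1=12&12=12
r1=12^20=24
r5=3-1=2
CMP r5, #0  (cmp 2,0)
BGT L0: taken
r1=24>>1=12
r1=12&12=12
r1=12^20=24
r5=2-1=1
CMP r5, #0  (cmp 1,0)
BGT L0: taken
r1=24>>1=12
r1=12&12=12
r1=12^20=24
r5=1-1=0
CMP r5, #0  (cmp 0,0)
BGT L0: not taken
r1=24+10=34
halt.
Total executed instructions: 46.

46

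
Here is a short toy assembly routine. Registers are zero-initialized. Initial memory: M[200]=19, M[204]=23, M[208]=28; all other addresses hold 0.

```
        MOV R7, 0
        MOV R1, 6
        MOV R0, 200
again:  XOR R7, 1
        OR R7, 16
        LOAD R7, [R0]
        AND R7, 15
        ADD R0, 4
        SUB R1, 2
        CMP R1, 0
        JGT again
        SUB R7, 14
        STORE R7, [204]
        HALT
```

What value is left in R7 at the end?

MOV R7, 0 → R7=0
MOV R1, 6 → R1=6
MOV R0, 200 → R0=200
XOR R7, 1 → R7=0^1=1
OR R7, 16 → R7=1|16=17
LOAD R7, [R0] → R7=M[200]=19
AND R7, 15 → R7=19&15=3
ADD R0, 4 → R0=200+4=204
SUB R1, 2 → R1=6-2=4
CMP R1, 0  (cmp 4,0)
JGT again: taken
XOR R7, 1 → R7=3^1=2
OR R7, 16 → R7=2|16=18
LOAD R7, [R0] → R7=M[204]=23
AND R7, 15 → R7=23&15=7
ADD R0, 4 → R0=204+4=208
SUB R1, 2 → R1=4-2=2
CMP R1, 0  (cmp 2,0)
JGT again: taken
XOR R7, 1 → R7=7^1=6
OR R7, 16 → R7=6|16=22
LOAD R7, [R0] → R7=M[208]=28
AND R7, 15 → R7=28&15=12
ADD R0, 4 → R0=208+4=212
SUB R1, 2 → R1=2-2=0
CMP R1, 0  (cmp 0,0)
JGT again: not taken
SUB R7, 14 → R7=12-14=-2
STORE R7, [204] → M[204]=-2
halt.

-2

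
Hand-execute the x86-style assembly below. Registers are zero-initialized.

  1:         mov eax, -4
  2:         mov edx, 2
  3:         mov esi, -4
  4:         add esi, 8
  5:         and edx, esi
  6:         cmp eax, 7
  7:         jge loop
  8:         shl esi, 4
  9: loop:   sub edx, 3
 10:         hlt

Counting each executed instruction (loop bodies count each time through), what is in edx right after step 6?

0

eax=-4
edx=2
esi=-4
esi=(-4)+8=4
edx=2&4=0
cmp eax, 7  (cmp -4,7)
After step 6: edx = 0.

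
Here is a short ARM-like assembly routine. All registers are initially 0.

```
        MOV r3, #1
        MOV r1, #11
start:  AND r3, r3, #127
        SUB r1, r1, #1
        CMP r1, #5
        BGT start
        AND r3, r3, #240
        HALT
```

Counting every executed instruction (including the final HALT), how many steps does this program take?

28

after MOV r3, #1: r3=1
after MOV r1, #11: r1=11
after AND r3, r3, #127: r3=1&127=1
after SUB r1, r1, #1: r1=11-1=10
CMP r1, #5  (cmp 10,5)
BGT start: taken
after AND r3, r3, #127: r3=1&127=1
after SUB r1, r1, #1: r1=10-1=9
CMP r1, #5  (cmp 9,5)
BGT start: taken
after AND r3, r3, #127: r3=1&127=1
after SUB r1, r1, #1: r1=9-1=8
CMP r1, #5  (cmp 8,5)
BGT start: taken
after AND r3, r3, #127: r3=1&127=1
after SUB r1, r1, #1: r1=8-1=7
CMP r1, #5  (cmp 7,5)
BGT start: taken
after AND r3, r3, #127: r3=1&127=1
after SUB r1, r1, #1: r1=7-1=6
CMP r1, #5  (cmp 6,5)
BGT start: taken
after AND r3, r3, #127: r3=1&127=1
after SUB r1, r1, #1: r1=6-1=5
CMP r1, #5  (cmp 5,5)
BGT start: not taken
after AND r3, r3, #240: r3=1&240=0
halt.
Total executed instructions: 28.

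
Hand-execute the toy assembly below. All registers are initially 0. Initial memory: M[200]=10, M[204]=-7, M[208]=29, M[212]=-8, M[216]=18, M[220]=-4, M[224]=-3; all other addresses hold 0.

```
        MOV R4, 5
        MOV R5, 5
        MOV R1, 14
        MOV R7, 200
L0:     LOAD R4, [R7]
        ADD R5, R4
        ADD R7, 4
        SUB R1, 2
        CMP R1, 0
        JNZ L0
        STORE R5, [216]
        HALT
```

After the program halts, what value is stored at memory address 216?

40

MOV R4, 5 → R4=5
MOV R5, 5 → R5=5
MOV R1, 14 → R1=14
MOV R7, 200 → R7=200
LOAD R4, [R7] → R4=M[200]=10
ADD R5, R4 → R5=5+10=15
ADD R7, 4 → R7=200+4=204
SUB R1, 2 → R1=14-2=12
CMP R1, 0  (cmp 12,0)
JNZ L0: taken
LOAD R4, [R7] → R4=M[204]=-7
ADD R5, R4 → R5=15+(-7)=8
ADD R7, 4 → R7=204+4=208
SUB R1, 2 → R1=12-2=10
CMP R1, 0  (cmp 10,0)
JNZ L0: taken
LOAD R4, [R7] → R4=M[208]=29
ADD R5, R4 → R5=8+29=37
ADD R7, 4 → R7=208+4=212
SUB R1, 2 → R1=10-2=8
CMP R1, 0  (cmp 8,0)
JNZ L0: taken
LOAD R4, [R7] → R4=M[212]=-8
ADD R5, R4 → R5=37+(-8)=29
ADD R7, 4 → R7=212+4=216
SUB R1, 2 → R1=8-2=6
CMP R1, 0  (cmp 6,0)
JNZ L0: taken
LOAD R4, [R7] → R4=M[216]=18
ADD R5, R4 → R5=29+18=47
ADD R7, 4 → R7=216+4=220
SUB R1, 2 → R1=6-2=4
CMP R1, 0  (cmp 4,0)
JNZ L0: taken
LOAD R4, [R7] → R4=M[220]=-4
ADD R5, R4 → R5=47+(-4)=43
ADD R7, 4 → R7=220+4=224
SUB R1, 2 → R1=4-2=2
CMP R1, 0  (cmp 2,0)
JNZ L0: taken
LOAD R4, [R7] → R4=M[224]=-3
ADD R5, R4 → R5=43+(-3)=40
ADD R7, 4 → R7=224+4=228
SUB R1, 2 → R1=2-2=0
CMP R1, 0  (cmp 0,0)
JNZ L0: not taken
STORE R5, [216] → M[216]=40
halt.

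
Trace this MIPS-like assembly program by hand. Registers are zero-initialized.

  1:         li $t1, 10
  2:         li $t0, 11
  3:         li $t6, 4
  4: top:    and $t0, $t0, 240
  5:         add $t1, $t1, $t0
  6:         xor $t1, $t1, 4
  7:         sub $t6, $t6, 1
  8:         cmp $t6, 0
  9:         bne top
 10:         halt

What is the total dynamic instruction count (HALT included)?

after li $t1, 10: $t1=10
after li $t0, 11: $t0=11
after li $t6, 4: $t6=4
after and $t0, $t0, 240: $t0=11&240=0
after add $t1, $t1, $t0: $t1=10+0=10
after xor $t1, $t1, 4: $t1=10^4=14
after sub $t6, $t6, 1: $t6=4-1=3
cmp $t6, 0  (cmp 3,0)
bne top: taken
after and $t0, $t0, 240: $t0=0&240=0
after add $t1, $t1, $t0: $t1=14+0=14
after xor $t1, $t1, 4: $t1=14^4=10
after sub $t6, $t6, 1: $t6=3-1=2
cmp $t6, 0  (cmp 2,0)
bne top: taken
after and $t0, $t0, 240: $t0=0&240=0
after add $t1, $t1, $t0: $t1=10+0=10
after xor $t1, $t1, 4: $t1=10^4=14
after sub $t6, $t6, 1: $t6=2-1=1
cmp $t6, 0  (cmp 1,0)
bne top: taken
after and $t0, $t0, 240: $t0=0&240=0
after add $t1, $t1, $t0: $t1=14+0=14
after xor $t1, $t1, 4: $t1=14^4=10
after sub $t6, $t6, 1: $t6=1-1=0
cmp $t6, 0  (cmp 0,0)
bne top: not taken
halt.
Total executed instructions: 28.

28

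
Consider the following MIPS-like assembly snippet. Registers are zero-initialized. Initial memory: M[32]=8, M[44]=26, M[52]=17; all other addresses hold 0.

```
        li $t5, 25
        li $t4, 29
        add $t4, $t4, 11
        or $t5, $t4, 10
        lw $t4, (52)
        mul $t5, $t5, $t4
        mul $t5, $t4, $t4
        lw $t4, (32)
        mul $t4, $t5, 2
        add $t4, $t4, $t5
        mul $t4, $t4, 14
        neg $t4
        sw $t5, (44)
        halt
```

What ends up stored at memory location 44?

li $t5, 25 → $t5=25
li $t4, 29 → $t4=29
add $t4, $t4, 11 → $t4=29+11=40
or $t5, $t4, 10 → $t5=40|10=42
lw $t4, (52) → $t4=M[52]=17
mul $t5, $t5, $t4 → $t5=42*17=714
mul $t5, $t4, $t4 → $t5=17*17=289
lw $t4, (32) → $t4=M[32]=8
mul $t4, $t5, 2 → $t4=289*2=578
add $t4, $t4, $t5 → $t4=578+289=867
mul $t4, $t4, 14 → $t4=867*14=12138
neg $t4 → $t4=-(12138)=-12138
sw $t5, (44) → M[44]=289
halt.

289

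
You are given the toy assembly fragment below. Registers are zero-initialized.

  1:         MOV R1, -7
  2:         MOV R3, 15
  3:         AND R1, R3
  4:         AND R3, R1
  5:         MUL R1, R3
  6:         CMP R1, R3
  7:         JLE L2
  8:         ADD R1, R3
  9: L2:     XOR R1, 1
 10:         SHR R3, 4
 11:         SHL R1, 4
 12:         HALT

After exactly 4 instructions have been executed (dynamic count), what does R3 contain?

9

MOV R1, -7 → R1=-7
MOV R3, 15 → R3=15
AND R1, R3 → R1=(-7)&15=9
AND R3, R1 → R3=15&9=9
After step 4: R3 = 9.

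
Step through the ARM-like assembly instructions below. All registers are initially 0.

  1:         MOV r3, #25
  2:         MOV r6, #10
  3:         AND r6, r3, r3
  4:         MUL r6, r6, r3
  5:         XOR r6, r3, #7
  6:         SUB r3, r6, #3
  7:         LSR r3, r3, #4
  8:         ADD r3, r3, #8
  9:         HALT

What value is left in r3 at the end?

r3=25
r6=10
r6=25&25=25
r6=25*25=625
r6=25^7=30
r3=30-3=27
r3=27>>4=1
r3=1+8=9
halt.

9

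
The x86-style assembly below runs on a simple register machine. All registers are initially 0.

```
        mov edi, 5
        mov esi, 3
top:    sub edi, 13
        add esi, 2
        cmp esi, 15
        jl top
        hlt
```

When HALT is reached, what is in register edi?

mov edi, 5 → edi=5
mov esi, 3 → esi=3
sub edi, 13 → edi=5-13=-8
add esi, 2 → esi=3+2=5
cmp esi, 15  (cmp 5,15)
jl top: taken
sub edi, 13 → edi=(-8)-13=-21
add esi, 2 → esi=5+2=7
cmp esi, 15  (cmp 7,15)
jl top: taken
sub edi, 13 → edi=(-21)-13=-34
add esi, 2 → esi=7+2=9
cmp esi, 15  (cmp 9,15)
jl top: taken
sub edi, 13 → edi=(-34)-13=-47
add esi, 2 → esi=9+2=11
cmp esi, 15  (cmp 11,15)
jl top: taken
sub edi, 13 → edi=(-47)-13=-60
add esi, 2 → esi=11+2=13
cmp esi, 15  (cmp 13,15)
jl top: taken
sub edi, 13 → edi=(-60)-13=-73
add esi, 2 → esi=13+2=15
cmp esi, 15  (cmp 15,15)
jl top: not taken
halt.

-73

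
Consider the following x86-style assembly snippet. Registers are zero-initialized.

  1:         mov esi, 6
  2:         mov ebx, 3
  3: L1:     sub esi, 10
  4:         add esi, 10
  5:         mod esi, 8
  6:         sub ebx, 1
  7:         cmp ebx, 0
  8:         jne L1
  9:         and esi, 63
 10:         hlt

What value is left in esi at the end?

6

after mov esi, 6: esi=6
after mov ebx, 3: ebx=3
after sub esi, 10: esi=6-10=-4
after add esi, 10: esi=(-4)+10=6
after mod esi, 8: esi=6%8=6
after sub ebx, 1: ebx=3-1=2
cmp ebx, 0  (cmp 2,0)
jne L1: taken
after sub esi, 10: esi=6-10=-4
after add esi, 10: esi=(-4)+10=6
after mod esi, 8: esi=6%8=6
after sub ebx, 1: ebx=2-1=1
cmp ebx, 0  (cmp 1,0)
jne L1: taken
after sub esi, 10: esi=6-10=-4
after add esi, 10: esi=(-4)+10=6
after mod esi, 8: esi=6%8=6
after sub ebx, 1: ebx=1-1=0
cmp ebx, 0  (cmp 0,0)
jne L1: not taken
after and esi, 63: esi=6&63=6
halt.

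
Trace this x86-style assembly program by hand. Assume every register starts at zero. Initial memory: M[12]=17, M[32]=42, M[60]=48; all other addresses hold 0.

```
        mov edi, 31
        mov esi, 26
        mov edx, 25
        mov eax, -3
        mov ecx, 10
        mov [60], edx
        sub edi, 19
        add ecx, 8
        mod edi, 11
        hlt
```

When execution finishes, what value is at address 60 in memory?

25

mov edi, 31 → edi=31
mov esi, 26 → esi=26
mov edx, 25 → edx=25
mov eax, -3 → eax=-3
mov ecx, 10 → ecx=10
mov [60], edx → M[60]=25
sub edi, 19 → edi=31-19=12
add ecx, 8 → ecx=10+8=18
mod edi, 11 → edi=12%11=1
halt.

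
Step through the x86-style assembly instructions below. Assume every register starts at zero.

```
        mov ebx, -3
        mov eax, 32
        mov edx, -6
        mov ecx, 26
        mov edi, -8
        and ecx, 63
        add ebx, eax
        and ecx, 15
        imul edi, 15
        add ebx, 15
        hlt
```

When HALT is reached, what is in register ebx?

mov ebx, -3 → ebx=-3
mov eax, 32 → eax=32
mov edx, -6 → edx=-6
mov ecx, 26 → ecx=26
mov edi, -8 → edi=-8
and ecx, 63 → ecx=26&63=26
add ebx, eax → ebx=(-3)+32=29
and ecx, 15 → ecx=26&15=10
imul edi, 15 → edi=(-8)*15=-120
add ebx, 15 → ebx=29+15=44
halt.

44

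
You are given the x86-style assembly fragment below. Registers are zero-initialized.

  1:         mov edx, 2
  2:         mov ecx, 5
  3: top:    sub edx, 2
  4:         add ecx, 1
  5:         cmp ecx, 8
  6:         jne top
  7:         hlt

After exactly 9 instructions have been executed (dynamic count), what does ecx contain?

7

after mov edx, 2: edx=2
after mov ecx, 5: ecx=5
after sub edx, 2: edx=2-2=0
after add ecx, 1: ecx=5+1=6
cmp ecx, 8  (cmp 6,8)
jne top: taken
after sub edx, 2: edx=0-2=-2
after add ecx, 1: ecx=6+1=7
cmp ecx, 8  (cmp 7,8)
After step 9: ecx = 7.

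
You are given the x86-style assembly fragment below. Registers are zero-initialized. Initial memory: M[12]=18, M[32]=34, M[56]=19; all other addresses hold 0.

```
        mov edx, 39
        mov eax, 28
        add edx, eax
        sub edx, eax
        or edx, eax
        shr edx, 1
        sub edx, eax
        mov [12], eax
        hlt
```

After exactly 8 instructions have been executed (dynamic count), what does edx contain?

3

after mov edx, 39: edx=39
after mov eax, 28: eax=28
after add edx, eax: edx=39+28=67
after sub edx, eax: edx=67-28=39
after or edx, eax: edx=39|28=63
after shr edx, 1: edx=63>>1=31
after sub edx, eax: edx=31-28=3
mov [12], eax → M[12]=28
After step 8: edx = 3.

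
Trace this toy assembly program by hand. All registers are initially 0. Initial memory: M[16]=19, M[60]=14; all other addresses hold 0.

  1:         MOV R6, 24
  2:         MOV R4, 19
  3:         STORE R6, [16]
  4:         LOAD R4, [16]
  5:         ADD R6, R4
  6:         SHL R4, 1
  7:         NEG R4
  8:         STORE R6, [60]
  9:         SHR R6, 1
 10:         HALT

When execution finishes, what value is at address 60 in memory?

48

after MOV R6, 24: R6=24
after MOV R4, 19: R4=19
STORE R6, [16] → M[16]=24
after LOAD R4, [16]: R4=M[16]=24
after ADD R6, R4: R6=24+24=48
after SHL R4, 1: R4=24<<1=48
after NEG R4: R4=-(48)=-48
STORE R6, [60] → M[60]=48
after SHR R6, 1: R6=48>>1=24
halt.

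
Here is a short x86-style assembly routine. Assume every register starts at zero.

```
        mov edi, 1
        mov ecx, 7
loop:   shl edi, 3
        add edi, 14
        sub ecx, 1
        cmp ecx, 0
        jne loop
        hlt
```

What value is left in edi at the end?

6291454

edi=1
ecx=7
edi=1<<3=8
edi=8+14=22
ecx=7-1=6
cmp ecx, 0  (cmp 6,0)
jne loop: taken
edi=22<<3=176
edi=176+14=190
ecx=6-1=5
cmp ecx, 0  (cmp 5,0)
jne loop: taken
edi=190<<3=1520
edi=1520+14=1534
ecx=5-1=4
cmp ecx, 0  (cmp 4,0)
jne loop: taken
edi=1534<<3=12272
edi=12272+14=12286
ecx=4-1=3
cmp ecx, 0  (cmp 3,0)
jne loop: taken
edi=12286<<3=98288
edi=98288+14=98302
ecx=3-1=2
cmp ecx, 0  (cmp 2,0)
jne loop: taken
edi=98302<<3=786416
edi=786416+14=786430
ecx=2-1=1
cmp ecx, 0  (cmp 1,0)
jne loop: taken
edi=786430<<3=6291440
edi=6291440+14=6291454
ecx=1-1=0
cmp ecx, 0  (cmp 0,0)
jne loop: not taken
halt.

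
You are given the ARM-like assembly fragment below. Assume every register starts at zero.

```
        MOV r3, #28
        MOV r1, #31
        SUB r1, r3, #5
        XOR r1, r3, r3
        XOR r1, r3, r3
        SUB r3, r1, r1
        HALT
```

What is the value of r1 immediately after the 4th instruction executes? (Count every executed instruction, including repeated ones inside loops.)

0

after MOV r3, #28: r3=28
after MOV r1, #31: r1=31
after SUB r1, r3, #5: r1=28-5=23
after XOR r1, r3, r3: r1=28^28=0
After step 4: r1 = 0.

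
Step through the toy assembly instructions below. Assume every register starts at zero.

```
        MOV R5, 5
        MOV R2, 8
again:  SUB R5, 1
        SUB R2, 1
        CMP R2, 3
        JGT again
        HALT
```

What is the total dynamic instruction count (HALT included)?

23

after MOV R5, 5: R5=5
after MOV R2, 8: R2=8
after SUB R5, 1: R5=5-1=4
after SUB R2, 1: R2=8-1=7
CMP R2, 3  (cmp 7,3)
JGT again: taken
after SUB R5, 1: R5=4-1=3
after SUB R2, 1: R2=7-1=6
CMP R2, 3  (cmp 6,3)
JGT again: taken
after SUB R5, 1: R5=3-1=2
after SUB R2, 1: R2=6-1=5
CMP R2, 3  (cmp 5,3)
JGT again: taken
after SUB R5, 1: R5=2-1=1
after SUB R2, 1: R2=5-1=4
CMP R2, 3  (cmp 4,3)
JGT again: taken
after SUB R5, 1: R5=1-1=0
after SUB R2, 1: R2=4-1=3
CMP R2, 3  (cmp 3,3)
JGT again: not taken
halt.
Total executed instructions: 23.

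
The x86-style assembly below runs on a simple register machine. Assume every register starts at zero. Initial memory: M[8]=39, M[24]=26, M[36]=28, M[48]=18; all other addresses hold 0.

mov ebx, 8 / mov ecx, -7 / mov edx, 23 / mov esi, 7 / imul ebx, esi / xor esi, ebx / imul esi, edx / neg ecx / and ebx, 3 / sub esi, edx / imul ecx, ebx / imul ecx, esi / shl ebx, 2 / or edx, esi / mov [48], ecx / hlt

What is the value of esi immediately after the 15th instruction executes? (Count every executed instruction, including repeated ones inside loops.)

ebx=8
ecx=-7
edx=23
esi=7
ebx=8*7=56
esi=7^56=63
esi=63*23=1449
ecx=-(-7)=7
ebx=56&3=0
esi=1449-23=1426
ecx=7*0=0
ecx=0*1426=0
ebx=0<<2=0
edx=23|1426=1431
mov [48], ecx → M[48]=0
After step 15: esi = 1426.

1426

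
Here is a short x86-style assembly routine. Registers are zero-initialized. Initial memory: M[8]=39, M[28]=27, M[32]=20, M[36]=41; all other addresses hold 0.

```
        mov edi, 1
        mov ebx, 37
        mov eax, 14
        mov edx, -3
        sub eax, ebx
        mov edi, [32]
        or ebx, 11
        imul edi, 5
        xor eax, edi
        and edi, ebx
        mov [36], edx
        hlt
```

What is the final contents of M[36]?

-3

edi=1
ebx=37
eax=14
edx=-3
eax=14-37=-23
edi=M[32]=20
ebx=37|11=47
edi=20*5=100
eax=(-23)^100=-115
edi=100&47=36
mov [36], edx → M[36]=-3
halt.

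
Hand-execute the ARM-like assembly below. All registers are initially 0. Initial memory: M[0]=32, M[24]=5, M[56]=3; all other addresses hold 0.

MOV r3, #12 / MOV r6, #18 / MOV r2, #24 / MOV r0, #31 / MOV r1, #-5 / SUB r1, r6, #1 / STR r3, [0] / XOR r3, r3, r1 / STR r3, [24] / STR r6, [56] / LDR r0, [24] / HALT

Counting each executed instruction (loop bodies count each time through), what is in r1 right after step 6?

17

after MOV r3, #12: r3=12
after MOV r6, #18: r6=18
after MOV r2, #24: r2=24
after MOV r0, #31: r0=31
after MOV r1, #-5: r1=-5
after SUB r1, r6, #1: r1=18-1=17
After step 6: r1 = 17.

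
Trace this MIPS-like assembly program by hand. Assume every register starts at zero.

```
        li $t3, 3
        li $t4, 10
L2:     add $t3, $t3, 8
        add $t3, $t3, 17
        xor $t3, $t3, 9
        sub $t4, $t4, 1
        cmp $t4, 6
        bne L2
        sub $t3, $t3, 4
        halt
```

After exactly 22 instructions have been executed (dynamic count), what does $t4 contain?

7

after li $t3, 3: $t3=3
after li $t4, 10: $t4=10
after add $t3, $t3, 8: $t3=3+8=11
after add $t3, $t3, 17: $t3=11+17=28
after xor $t3, $t3, 9: $t3=28^9=21
after sub $t4, $t4, 1: $t4=10-1=9
cmp $t4, 6  (cmp 9,6)
bne L2: taken
after add $t3, $t3, 8: $t3=21+8=29
after add $t3, $t3, 17: $t3=29+17=46
after xor $t3, $t3, 9: $t3=46^9=39
after sub $t4, $t4, 1: $t4=9-1=8
cmp $t4, 6  (cmp 8,6)
bne L2: taken
after add $t3, $t3, 8: $t3=39+8=47
after add $t3, $t3, 17: $t3=47+17=64
after xor $t3, $t3, 9: $t3=64^9=73
after sub $t4, $t4, 1: $t4=8-1=7
cmp $t4, 6  (cmp 7,6)
bne L2: taken
after add $t3, $t3, 8: $t3=73+8=81
after add $t3, $t3, 17: $t3=81+17=98
After step 22: $t4 = 7.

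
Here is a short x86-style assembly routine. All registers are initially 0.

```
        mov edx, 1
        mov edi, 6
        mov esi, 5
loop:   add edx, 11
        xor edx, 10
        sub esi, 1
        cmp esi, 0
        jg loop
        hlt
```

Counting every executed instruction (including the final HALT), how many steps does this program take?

29

after mov edx, 1: edx=1
after mov edi, 6: edi=6
after mov esi, 5: esi=5
after add edx, 11: edx=1+11=12
after xor edx, 10: edx=12^10=6
after sub esi, 1: esi=5-1=4
cmp esi, 0  (cmp 4,0)
jg loop: taken
after add edx, 11: edx=6+11=17
after xor edx, 10: edx=17^10=27
after sub esi, 1: esi=4-1=3
cmp esi, 0  (cmp 3,0)
jg loop: taken
after add edx, 11: edx=27+11=38
after xor edx, 10: edx=38^10=44
after sub esi, 1: esi=3-1=2
cmp esi, 0  (cmp 2,0)
jg loop: taken
after add edx, 11: edx=44+11=55
after xor edx, 10: edx=55^10=61
after sub esi, 1: esi=2-1=1
cmp esi, 0  (cmp 1,0)
jg loop: taken
after add edx, 11: edx=61+11=72
after xor edx, 10: edx=72^10=66
after sub esi, 1: esi=1-1=0
cmp esi, 0  (cmp 0,0)
jg loop: not taken
halt.
Total executed instructions: 29.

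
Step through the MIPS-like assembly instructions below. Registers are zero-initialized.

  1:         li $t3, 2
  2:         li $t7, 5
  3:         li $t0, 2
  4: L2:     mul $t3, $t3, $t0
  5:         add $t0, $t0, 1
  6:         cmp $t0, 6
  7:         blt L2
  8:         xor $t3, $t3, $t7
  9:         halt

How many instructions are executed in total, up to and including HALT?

after li $t3, 2: $t3=2
after li $t7, 5: $t7=5
after li $t0, 2: $t0=2
after mul $t3, $t3, $t0: $t3=2*2=4
after add $t0, $t0, 1: $t0=2+1=3
cmp $t0, 6  (cmp 3,6)
blt L2: taken
after mul $t3, $t3, $t0: $t3=4*3=12
after add $t0, $t0, 1: $t0=3+1=4
cmp $t0, 6  (cmp 4,6)
blt L2: taken
after mul $t3, $t3, $t0: $t3=12*4=48
after add $t0, $t0, 1: $t0=4+1=5
cmp $t0, 6  (cmp 5,6)
blt L2: taken
after mul $t3, $t3, $t0: $t3=48*5=240
after add $t0, $t0, 1: $t0=5+1=6
cmp $t0, 6  (cmp 6,6)
blt L2: not taken
after xor $t3, $t3, $t7: $t3=240^5=245
halt.
Total executed instructions: 21.

21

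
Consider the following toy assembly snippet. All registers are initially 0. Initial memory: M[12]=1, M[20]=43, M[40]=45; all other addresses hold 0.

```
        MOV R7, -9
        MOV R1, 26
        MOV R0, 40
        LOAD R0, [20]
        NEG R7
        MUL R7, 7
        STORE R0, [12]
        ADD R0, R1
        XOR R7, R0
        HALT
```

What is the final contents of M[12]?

MOV R7, -9 → R7=-9
MOV R1, 26 → R1=26
MOV R0, 40 → R0=40
LOAD R0, [20] → R0=M[20]=43
NEG R7 → R7=-(-9)=9
MUL R7, 7 → R7=9*7=63
STORE R0, [12] → M[12]=43
ADD R0, R1 → R0=43+26=69
XOR R7, R0 → R7=63^69=122
halt.

43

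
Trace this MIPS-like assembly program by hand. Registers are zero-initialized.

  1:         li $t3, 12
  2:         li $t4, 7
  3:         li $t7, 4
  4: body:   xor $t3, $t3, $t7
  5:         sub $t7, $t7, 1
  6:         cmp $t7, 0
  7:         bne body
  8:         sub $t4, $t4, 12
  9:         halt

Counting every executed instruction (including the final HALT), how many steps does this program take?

$t3=12
$t4=7
$t7=4
$t3=12^4=8
$t7=4-1=3
cmp $t7, 0  (cmp 3,0)
bne body: taken
$t3=8^3=11
$t7=3-1=2
cmp $t7, 0  (cmp 2,0)
bne body: taken
$t3=11^2=9
$t7=2-1=1
cmp $t7, 0  (cmp 1,0)
bne body: taken
$t3=9^1=8
$t7=1-1=0
cmp $t7, 0  (cmp 0,0)
bne body: not taken
$t4=7-12=-5
halt.
Total executed instructions: 21.

21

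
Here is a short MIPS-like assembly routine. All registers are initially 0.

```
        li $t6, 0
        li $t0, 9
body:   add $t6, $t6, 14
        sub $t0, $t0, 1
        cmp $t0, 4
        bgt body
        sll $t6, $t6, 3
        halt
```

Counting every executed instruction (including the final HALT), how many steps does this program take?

li $t6, 0 → $t6=0
li $t0, 9 → $t0=9
add $t6, $t6, 14 → $t6=0+14=14
sub $t0, $t0, 1 → $t0=9-1=8
cmp $t0, 4  (cmp 8,4)
bgt body: taken
add $t6, $t6, 14 → $t6=14+14=28
sub $t0, $t0, 1 → $t0=8-1=7
cmp $t0, 4  (cmp 7,4)
bgt body: taken
add $t6, $t6, 14 → $t6=28+14=42
sub $t0, $t0, 1 → $t0=7-1=6
cmp $t0, 4  (cmp 6,4)
bgt body: taken
add $t6, $t6, 14 → $t6=42+14=56
sub $t0, $t0, 1 → $t0=6-1=5
cmp $t0, 4  (cmp 5,4)
bgt body: taken
add $t6, $t6, 14 → $t6=56+14=70
sub $t0, $t0, 1 → $t0=5-1=4
cmp $t0, 4  (cmp 4,4)
bgt body: not taken
sll $t6, $t6, 3 → $t6=70<<3=560
halt.
Total executed instructions: 24.

24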